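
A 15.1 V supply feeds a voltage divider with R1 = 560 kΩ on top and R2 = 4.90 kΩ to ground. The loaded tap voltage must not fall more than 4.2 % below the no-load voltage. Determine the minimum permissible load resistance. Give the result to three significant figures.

R_L(min) ≈ 111 kΩ

Output resistance R_th = R1‖R2 = (560 × 4.90)/564.9 = 4.857 kΩ.
The fractional drop is R_th/(R_th + R_L); requiring this ≤ 0.0420 gives R_L ≥ R_th(1/0.0420 − 1) = 4.857 × 22.81 = 111 kΩ.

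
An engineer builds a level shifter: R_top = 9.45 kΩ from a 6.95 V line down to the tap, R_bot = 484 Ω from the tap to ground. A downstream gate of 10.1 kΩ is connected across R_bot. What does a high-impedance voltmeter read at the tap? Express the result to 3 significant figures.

The load sits in parallel with R_bot: R_bot‖R_L = (484 × 10100) / (484 + 10100) = 461.9 Ω.
V_out = 6.95 × 461.9 / (9450 + 461.9) = 6.95 × 461.9/9912 = 0.324 V.

V_out ≈ 0.324 V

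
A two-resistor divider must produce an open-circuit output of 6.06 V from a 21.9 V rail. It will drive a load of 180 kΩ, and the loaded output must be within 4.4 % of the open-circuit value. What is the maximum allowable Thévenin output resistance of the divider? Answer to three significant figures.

Loading drop = R_th/(R_th + R_L) ≤ 0.0440, so R_th ≤ R_L · ε/(1−ε) = 180 kΩ × 0.0440/0.9560 = 8.28 kΩ.
(Any R1, R2 with R2/(R1+R2) = 0.277 and R1‖R2 ≤ 8.28 kΩ will meet the spec.)

R_th ≤ 8.28 kΩ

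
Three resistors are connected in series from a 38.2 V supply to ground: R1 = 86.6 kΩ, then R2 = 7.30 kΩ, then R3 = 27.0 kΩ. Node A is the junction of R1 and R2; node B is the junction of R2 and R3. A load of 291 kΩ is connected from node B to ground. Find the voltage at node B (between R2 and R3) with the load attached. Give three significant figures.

At node B, R3 is in parallel with the load: R3‖R_L = 24.71 kΩ.
Below node A the resistance is R2 + (R3‖R_L) = 32.01 kΩ, so V_A = 38.2 × 32.01/118.6 = 10.31 V.
Then V_B = V_A × (R3‖R_L)/(R2 + R3‖R_L) = 10.31 × 24.71/32.01 = 7.96 V.

V ≈ 7.96 V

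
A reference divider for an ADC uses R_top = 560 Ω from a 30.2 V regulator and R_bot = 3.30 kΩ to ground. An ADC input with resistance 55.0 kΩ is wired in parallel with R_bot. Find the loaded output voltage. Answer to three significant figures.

The load sits in parallel with R_bot: R_bot‖R_L = (3300 × 55000) / (3300 + 55000) = 3113 Ω.
V_out = 30.2 × 3113 / (560 + 3113) = 30.2 × 3113/3673 = 25.6 V.

V_out ≈ 25.6 V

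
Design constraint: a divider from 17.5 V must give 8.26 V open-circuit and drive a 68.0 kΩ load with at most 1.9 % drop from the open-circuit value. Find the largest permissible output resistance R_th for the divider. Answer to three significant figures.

R_th ≤ 1.32 kΩ

Loading drop = R_th/(R_th + R_L) ≤ 0.0190, so R_th ≤ R_L · ε/(1−ε) = 68.0 kΩ × 0.0190/0.9810 = 1.32 kΩ.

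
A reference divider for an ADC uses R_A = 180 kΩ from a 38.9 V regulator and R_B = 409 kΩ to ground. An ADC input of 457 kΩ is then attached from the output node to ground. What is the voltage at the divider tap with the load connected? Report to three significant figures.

V_out ≈ 21.2 V

The load sits in parallel with R_B: R_B‖R_L = (409 × 457) / (409 + 457) = 215.8 kΩ.
V_out = 38.9 × 215.8 / (180 + 215.8) = 38.9 × 215.8/395.8 = 21.2 V.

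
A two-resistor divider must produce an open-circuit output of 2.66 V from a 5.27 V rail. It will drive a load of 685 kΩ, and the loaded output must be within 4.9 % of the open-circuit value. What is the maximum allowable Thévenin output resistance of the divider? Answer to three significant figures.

Loading drop = R_th/(R_th + R_L) ≤ 0.0490, so R_th ≤ R_L · ε/(1−ε) = 685 kΩ × 0.0490/0.9510 = 35.3 kΩ.
(Any R1, R2 with R2/(R1+R2) = 0.505 and R1‖R2 ≤ 35.3 kΩ will meet the spec.)

R_th ≤ 35.3 kΩ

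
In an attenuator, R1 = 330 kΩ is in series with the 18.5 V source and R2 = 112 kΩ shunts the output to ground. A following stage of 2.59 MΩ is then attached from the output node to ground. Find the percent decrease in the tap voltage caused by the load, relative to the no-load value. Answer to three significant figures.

3.13 %

The divider's output (Thévenin) resistance is R1‖R2 = 83.62 kΩ.
Fractional drop under load = R_th/(R_th + R_L) = 83.62 / (83.62 + 2590) = 0.03128.
So the output falls by 3.13 %.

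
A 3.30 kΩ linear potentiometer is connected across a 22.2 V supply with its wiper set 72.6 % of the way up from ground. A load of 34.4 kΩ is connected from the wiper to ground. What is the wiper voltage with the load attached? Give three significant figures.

V ≈ 15.8 V

The wiper splits the pot into (1−α)R = 904.2 Ω above and αR = 2396 Ω below.
Lower section ‖ load = 2240 Ω.
V_wiper = 22.2 × 2240/(904.2 + 2240) = 15.8 V.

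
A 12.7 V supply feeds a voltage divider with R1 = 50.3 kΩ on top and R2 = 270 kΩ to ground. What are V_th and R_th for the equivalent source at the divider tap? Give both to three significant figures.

V_th = 10.7 V, R_th = 42.4 kΩ

V_th is the open-circuit tap voltage: 12.7 × 270/(50.3 + 270) = 10.7 V.
With the supply zeroed, R1 and R2 appear in parallel from the tap: R_th = R1‖R2 = (50.3 × 270)/320.3 = 42.4 kΩ.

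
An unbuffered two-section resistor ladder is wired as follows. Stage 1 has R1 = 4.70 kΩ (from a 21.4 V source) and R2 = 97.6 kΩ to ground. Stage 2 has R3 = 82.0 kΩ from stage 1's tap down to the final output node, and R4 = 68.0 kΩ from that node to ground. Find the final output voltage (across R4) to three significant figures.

V_out ≈ 8.99 V

Stage 2 presents R3+R4 = 150.0 kΩ as a load on stage 1's tap.
Stage 1's lower leg becomes R2‖(R3+R4) = 59.13 kΩ, so V_mid = 21.4 × 59.13/63.83 = 19.82 V.
Stage 2 is itself unloaded: V_out = V_mid × R4/(R3+R4) = 19.82 × 68.0/150.0 = 8.99 V.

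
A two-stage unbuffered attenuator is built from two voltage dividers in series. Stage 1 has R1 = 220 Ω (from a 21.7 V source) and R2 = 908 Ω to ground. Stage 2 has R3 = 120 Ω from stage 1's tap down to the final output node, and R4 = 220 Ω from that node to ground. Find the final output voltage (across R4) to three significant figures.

V_out ≈ 7.43 V

Stage 2 presents R3+R4 = 340.0 Ω as a load on stage 1's tap.
Stage 1's lower leg becomes R2‖(R3+R4) = 247.4 Ω, so V_mid = 21.7 × 247.4/467.4 = 11.49 V.
Stage 2 is itself unloaded: V_out = V_mid × R4/(R3+R4) = 11.49 × 220/340.0 = 7.43 V.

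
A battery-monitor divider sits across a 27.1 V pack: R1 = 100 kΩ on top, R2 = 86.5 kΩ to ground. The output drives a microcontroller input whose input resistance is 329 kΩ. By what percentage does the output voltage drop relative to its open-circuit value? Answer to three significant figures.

12.4 %

Unloaded V = 27.1 × 86.5/186.5 = 12.569 V.
Loaded: R2‖R_L = 68.49 kΩ, giving V = 27.1 × 68.49/168.5 = 11.016 V.
Drop = (12.569 − 11.016) / 12.569 = 12.4 %.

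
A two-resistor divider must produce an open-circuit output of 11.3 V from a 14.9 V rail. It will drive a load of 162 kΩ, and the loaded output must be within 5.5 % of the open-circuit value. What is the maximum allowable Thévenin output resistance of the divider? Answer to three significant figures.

Loading drop = R_th/(R_th + R_L) ≤ 0.0550, so R_th ≤ R_L · ε/(1−ε) = 162 kΩ × 0.0550/0.9450 = 9.43 kΩ.
(Any R1, R2 with R2/(R1+R2) = 0.758 and R1‖R2 ≤ 9.43 kΩ will meet the spec.)

R_th ≤ 9.43 kΩ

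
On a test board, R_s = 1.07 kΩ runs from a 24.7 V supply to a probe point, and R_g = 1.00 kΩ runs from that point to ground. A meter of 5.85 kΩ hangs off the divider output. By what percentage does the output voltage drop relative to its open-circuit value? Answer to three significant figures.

8.12 %

The divider's output (Thévenin) resistance is R_s‖R_g = 0.5169 kΩ.
Fractional drop under load = R_th/(R_th + R_L) = 0.5169 / (0.5169 + 5.85) = 0.08119.
So the output falls by 8.12 %.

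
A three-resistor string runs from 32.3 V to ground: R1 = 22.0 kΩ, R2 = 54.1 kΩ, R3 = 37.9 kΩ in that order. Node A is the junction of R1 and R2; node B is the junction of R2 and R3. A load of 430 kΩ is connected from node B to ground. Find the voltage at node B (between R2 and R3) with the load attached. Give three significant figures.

At node B, R3 is in parallel with the load: R3‖R_L = 34.83 kΩ.
Below node A the resistance is R2 + (R3‖R_L) = 88.93 kΩ, so V_A = 32.3 × 88.93/110.9 = 25.89 V.
Then V_B = V_A × (R3‖R_L)/(R2 + R3‖R_L) = 25.89 × 34.83/88.93 = 10.1 V.

V ≈ 10.1 V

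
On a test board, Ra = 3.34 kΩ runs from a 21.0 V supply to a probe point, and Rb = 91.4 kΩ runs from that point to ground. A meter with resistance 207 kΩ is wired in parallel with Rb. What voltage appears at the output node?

V_out ≈ 19.9 V

The load sits in parallel with Rb: Rb‖R_L = (91.4 × 207) / (91.4 + 207) = 63.40 kΩ.
V_out = 21.0 × 63.40 / (3.34 + 63.40) = 21.0 × 63.40/66.74 = 19.9 V.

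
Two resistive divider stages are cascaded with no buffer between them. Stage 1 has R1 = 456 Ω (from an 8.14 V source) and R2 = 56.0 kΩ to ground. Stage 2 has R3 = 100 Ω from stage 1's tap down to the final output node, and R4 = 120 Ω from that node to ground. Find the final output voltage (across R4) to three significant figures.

Stage 2 presents R3+R4 = 220.0 Ω as a load on stage 1's tap.
Stage 1's lower leg becomes R2‖(R3+R4) = 219.1 Ω, so V_mid = 8.14 × 219.1/675.1 = 2.642 V.
Stage 2 is itself unloaded: V_out = V_mid × R4/(R3+R4) = 2.642 × 120/220.0 = 1.44 V.

V_out ≈ 1.44 V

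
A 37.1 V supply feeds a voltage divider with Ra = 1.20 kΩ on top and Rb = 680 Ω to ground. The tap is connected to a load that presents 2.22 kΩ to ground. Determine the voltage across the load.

The load sits in parallel with Rb: Rb‖R_L = (680 × 2220) / (680 + 2220) = 520.6 Ω.
V_out = 37.1 × 520.6 / (1200 + 520.6) = 37.1 × 520.6/1721 = 11.2 V.

V_out ≈ 11.2 V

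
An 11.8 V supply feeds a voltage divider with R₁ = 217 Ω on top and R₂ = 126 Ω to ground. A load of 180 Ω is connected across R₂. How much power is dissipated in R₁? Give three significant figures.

Total resistance from the source is R₁ + (R₂‖R_L) = 291.1 Ω, so I = 11.8/291.1 Ω = 40.53 mA.
P = I²·R₁ = (40.53 mA)² × 217 Ω = 357 mW.

P ≈ 357 mW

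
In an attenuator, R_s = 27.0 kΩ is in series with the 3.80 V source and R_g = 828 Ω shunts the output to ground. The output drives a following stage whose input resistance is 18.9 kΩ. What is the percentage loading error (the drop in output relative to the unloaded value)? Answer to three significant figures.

4.08 %

The divider's output (Thévenin) resistance is R_s‖R_g = 803.4 Ω.
Fractional drop under load = R_th/(R_th + R_L) = 803.4 / (803.4 + 18900) = 0.04077.
So the output falls by 4.08 %.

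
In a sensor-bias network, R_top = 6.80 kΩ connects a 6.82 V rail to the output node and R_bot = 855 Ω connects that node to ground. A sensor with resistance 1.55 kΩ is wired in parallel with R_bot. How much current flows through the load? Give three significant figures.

R_bot‖R_L = 551.0 Ω; V_out = 6.82 × 551.0/7351 = 0.5112 V.
I_L = V_out / R_L = 0.5112 / 1.55 kΩ = 0.330 mA.

I_L ≈ 0.330 mA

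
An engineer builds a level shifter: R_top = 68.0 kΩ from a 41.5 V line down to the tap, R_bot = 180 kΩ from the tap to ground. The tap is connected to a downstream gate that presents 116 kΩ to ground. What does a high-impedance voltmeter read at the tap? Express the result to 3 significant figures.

V_out ≈ 21.1 V

The load sits in parallel with R_bot: R_bot‖R_L = (180 × 116) / (180 + 116) = 70.54 kΩ.
V_out = 41.5 × 70.54 / (68.0 + 70.54) = 41.5 × 70.54/138.5 = 21.1 V.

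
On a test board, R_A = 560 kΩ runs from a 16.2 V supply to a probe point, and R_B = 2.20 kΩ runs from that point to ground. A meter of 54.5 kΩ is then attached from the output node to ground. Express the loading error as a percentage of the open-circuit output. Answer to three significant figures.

The divider's output (Thévenin) resistance is R_A‖R_B = 2.191 kΩ.
Fractional drop under load = R_th/(R_th + R_L) = 2.191 / (2.191 + 54.5) = 0.03865.
So the output falls by 3.87 %.

3.87 %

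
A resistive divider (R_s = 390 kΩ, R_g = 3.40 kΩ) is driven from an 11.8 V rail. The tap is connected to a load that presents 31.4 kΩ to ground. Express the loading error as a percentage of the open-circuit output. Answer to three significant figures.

Unloaded V = 11.8 × 3.40/393.4 = 0.10198 V.
Loaded: R_g‖R_L = 3.068 kΩ, giving V = 11.8 × 3.068/393.1 = 0.092097 V.
Drop = (0.10198 − 0.092097) / 0.10198 = 9.69 %.

9.69 %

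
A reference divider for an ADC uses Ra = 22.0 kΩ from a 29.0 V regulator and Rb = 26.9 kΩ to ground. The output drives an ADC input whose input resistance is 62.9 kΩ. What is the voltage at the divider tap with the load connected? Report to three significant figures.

The load sits in parallel with Rb: Rb‖R_L = (26.9 × 62.9) / (26.9 + 62.9) = 18.84 kΩ.
V_out = 29.0 × 18.84 / (22.0 + 18.84) = 29.0 × 18.84/40.84 = 13.4 V.
(Unloaded it would have been 16.0 V.)

V_out ≈ 13.4 V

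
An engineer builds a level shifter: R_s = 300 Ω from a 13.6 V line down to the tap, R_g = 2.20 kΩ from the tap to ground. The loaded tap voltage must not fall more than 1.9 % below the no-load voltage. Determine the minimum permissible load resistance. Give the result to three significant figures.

R_L(min) ≈ 13.6 kΩ

Output resistance R_th = R_s‖R_g = (300 × 2200)/2500 = 264.0 Ω.
The fractional drop is R_th/(R_th + R_L); requiring this ≤ 0.0190 gives R_L ≥ R_th(1/0.0190 − 1) = 264.0 × 51.63 = 13.6 kΩ.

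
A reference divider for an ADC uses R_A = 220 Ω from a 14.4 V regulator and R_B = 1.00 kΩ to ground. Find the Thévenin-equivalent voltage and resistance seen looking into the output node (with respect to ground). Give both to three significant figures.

V_th is the open-circuit tap voltage: 14.4 × 1000/(220 + 1000) = 11.8 V.
With the supply zeroed, R_A and R_B appear in parallel from the tap: R_th = R_A‖R_B = (220 × 1000)/1220 = 180 Ω.

V_th = 11.8 V, R_th = 180 Ω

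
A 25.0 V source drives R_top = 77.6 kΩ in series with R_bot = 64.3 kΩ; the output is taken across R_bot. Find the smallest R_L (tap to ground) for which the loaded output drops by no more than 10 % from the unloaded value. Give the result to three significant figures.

Output resistance R_th = R_top‖R_bot = (77.6 × 64.3)/141.9 = 35.16 kΩ.
The fractional drop is R_th/(R_th + R_L); requiring this ≤ 0.100 gives R_L ≥ R_th(1/0.100 − 1) = 35.16 × 9.000 = 316 kΩ.

R_L(min) ≈ 316 kΩ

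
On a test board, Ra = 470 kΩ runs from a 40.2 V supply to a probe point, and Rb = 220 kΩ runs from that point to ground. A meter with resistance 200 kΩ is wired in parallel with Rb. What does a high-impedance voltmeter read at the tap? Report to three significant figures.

V_out ≈ 7.33 V

The load sits in parallel with Rb: Rb‖R_L = (220 × 200) / (220 + 200) = 104.8 kΩ.
V_out = 40.2 × 104.8 / (470 + 104.8) = 40.2 × 104.8/574.8 = 7.33 V.
(Unloaded it would have been 12.8 V.)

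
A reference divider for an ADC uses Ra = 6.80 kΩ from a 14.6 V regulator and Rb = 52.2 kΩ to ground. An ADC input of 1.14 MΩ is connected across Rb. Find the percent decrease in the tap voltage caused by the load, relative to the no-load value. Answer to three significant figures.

The divider's output (Thévenin) resistance is Ra‖Rb = 6.016 kΩ.
Fractional drop under load = R_th/(R_th + R_L) = 6.016 / (6.016 + 1140) = 0.005250.
So the output falls by 0.525 %.

0.525 %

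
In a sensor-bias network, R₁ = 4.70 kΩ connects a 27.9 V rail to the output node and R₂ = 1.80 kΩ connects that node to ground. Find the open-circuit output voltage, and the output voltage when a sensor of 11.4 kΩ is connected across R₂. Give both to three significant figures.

Unloaded: 7.73 V; loaded: 6.93 V

Open-circuit: V = 27.9 × 1.80/(4.70 + 1.80) = 7.73 V.
With the load, R₂ becomes R₂‖R_L = 1.555 kΩ, so V = 27.9 × 1.555/6.255 = 6.93 V.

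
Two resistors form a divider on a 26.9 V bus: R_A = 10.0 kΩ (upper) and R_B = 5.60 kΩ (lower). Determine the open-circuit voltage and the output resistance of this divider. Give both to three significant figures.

V_th is the open-circuit tap voltage: 26.9 × 5.60/(10.0 + 5.60) = 9.66 V.
With the supply zeroed, R_A and R_B appear in parallel from the tap: R_th = R_A‖R_B = (10.0 × 5.60)/15.60 = 3.59 kΩ.

V_th = 9.66 V, R_th = 3.59 kΩ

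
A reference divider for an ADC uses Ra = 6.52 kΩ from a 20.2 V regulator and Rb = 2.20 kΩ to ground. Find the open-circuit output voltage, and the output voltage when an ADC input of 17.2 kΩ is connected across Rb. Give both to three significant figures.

Unloaded: 5.10 V; loaded: 4.65 V

Open-circuit: V = 20.2 × 2.20/(6.52 + 2.20) = 5.10 V.
With the load, Rb becomes Rb‖R_L = 1.951 kΩ, so V = 20.2 × 1.951/8.471 = 4.65 V.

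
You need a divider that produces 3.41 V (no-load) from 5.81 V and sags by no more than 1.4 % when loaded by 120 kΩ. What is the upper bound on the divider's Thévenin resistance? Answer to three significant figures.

R_th ≤ 1.70 kΩ

Loading drop = R_th/(R_th + R_L) ≤ 0.0140, so R_th ≤ R_L · ε/(1−ε) = 120 kΩ × 0.0140/0.9860 = 1.70 kΩ.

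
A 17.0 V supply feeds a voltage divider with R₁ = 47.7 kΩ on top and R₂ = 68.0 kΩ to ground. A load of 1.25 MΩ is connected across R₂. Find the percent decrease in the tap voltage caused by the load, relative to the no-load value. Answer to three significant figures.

The divider's output (Thévenin) resistance is R₁‖R₂ = 28.03 kΩ.
Fractional drop under load = R_th/(R_th + R_L) = 28.03 / (28.03 + 1250) = 0.02194.
So the output falls by 2.19 %.

2.19 %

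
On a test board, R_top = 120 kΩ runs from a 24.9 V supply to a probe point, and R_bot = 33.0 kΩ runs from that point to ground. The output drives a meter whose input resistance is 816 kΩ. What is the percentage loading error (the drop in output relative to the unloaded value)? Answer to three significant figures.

The divider's output (Thévenin) resistance is R_top‖R_bot = 25.88 kΩ.
Fractional drop under load = R_th/(R_th + R_L) = 25.88 / (25.88 + 816) = 0.03074.
So the output falls by 3.07 %.

3.07 %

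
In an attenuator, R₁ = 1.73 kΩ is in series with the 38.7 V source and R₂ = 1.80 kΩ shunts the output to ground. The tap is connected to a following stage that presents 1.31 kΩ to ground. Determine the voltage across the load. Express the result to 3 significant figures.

The load sits in parallel with R₂: R₂‖R_L = (1.80 × 1.31) / (1.80 + 1.31) = 0.7582 kΩ.
V_out = 38.7 × 0.7582 / (1.73 + 0.7582) = 38.7 × 0.7582/2.488 = 11.8 V.

V_out ≈ 11.8 V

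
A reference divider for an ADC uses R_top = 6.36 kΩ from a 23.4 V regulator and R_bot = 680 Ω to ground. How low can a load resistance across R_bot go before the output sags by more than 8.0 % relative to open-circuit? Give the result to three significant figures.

R_L(min) ≈ 7.06 kΩ

Output resistance R_th = R_top‖R_bot = (6360 × 680)/7040 = 614.3 Ω.
The fractional drop is R_th/(R_th + R_L); requiring this ≤ 0.0800 gives R_L ≥ R_th(1/0.0800 − 1) = 614.3 × 11.50 = 7.06 kΩ.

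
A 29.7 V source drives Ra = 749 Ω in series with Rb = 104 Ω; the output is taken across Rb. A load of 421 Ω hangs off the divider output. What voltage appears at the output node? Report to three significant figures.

The load sits in parallel with Rb: Rb‖R_L = (104 × 421) / (104 + 421) = 83.40 Ω.
V_out = 29.7 × 83.40 / (749 + 83.40) = 29.7 × 83.40/832.4 = 2.98 V.

V_out ≈ 2.98 V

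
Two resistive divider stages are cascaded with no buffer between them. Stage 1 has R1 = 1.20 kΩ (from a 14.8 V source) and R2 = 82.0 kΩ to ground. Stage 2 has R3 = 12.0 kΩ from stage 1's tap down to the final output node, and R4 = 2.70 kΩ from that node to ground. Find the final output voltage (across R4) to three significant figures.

V_out ≈ 2.48 V

Stage 2 presents R3+R4 = 14.70 kΩ as a load on stage 1's tap.
Stage 1's lower leg becomes R2‖(R3+R4) = 12.47 kΩ, so V_mid = 14.8 × 12.47/13.67 = 13.50 V.
Stage 2 is itself unloaded: V_out = V_mid × R4/(R3+R4) = 13.50 × 2.70/14.70 = 2.48 V.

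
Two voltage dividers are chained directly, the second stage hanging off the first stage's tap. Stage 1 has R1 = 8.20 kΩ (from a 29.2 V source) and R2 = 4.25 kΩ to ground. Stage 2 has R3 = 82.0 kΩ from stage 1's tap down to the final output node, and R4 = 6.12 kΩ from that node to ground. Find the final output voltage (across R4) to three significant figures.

V_out ≈ 0.671 V

Stage 2 presents R3+R4 = 88.12 kΩ as a load on stage 1's tap.
Stage 1's lower leg becomes R2‖(R3+R4) = 4.054 kΩ, so V_mid = 29.2 × 4.054/12.25 = 9.661 V.
Stage 2 is itself unloaded: V_out = V_mid × R4/(R3+R4) = 9.661 × 6.12/88.12 = 0.671 V.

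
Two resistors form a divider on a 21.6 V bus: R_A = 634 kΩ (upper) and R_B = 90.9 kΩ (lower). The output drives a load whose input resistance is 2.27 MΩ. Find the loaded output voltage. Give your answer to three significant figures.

V_out ≈ 2.62 V

The load sits in parallel with R_B: R_B‖R_L = (90.9 × 2270) / (90.9 + 2270) = 87.40 kΩ.
V_out = 21.6 × 87.40 / (634 + 87.40) = 21.6 × 87.40/721.4 = 2.62 V.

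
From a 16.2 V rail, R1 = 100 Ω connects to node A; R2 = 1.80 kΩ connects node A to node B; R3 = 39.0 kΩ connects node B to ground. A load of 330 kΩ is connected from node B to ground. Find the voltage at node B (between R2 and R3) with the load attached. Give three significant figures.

At node B, R3 is in parallel with the load: R3‖R_L = 34880 Ω.
Below node A the resistance is R2 + (R3‖R_L) = 36680 Ω, so V_A = 16.2 × 36680/36780 = 16.16 V.
Then V_B = V_A × (R3‖R_L)/(R2 + R3‖R_L) = 16.16 × 34880/36680 = 15.4 V.

V ≈ 15.4 V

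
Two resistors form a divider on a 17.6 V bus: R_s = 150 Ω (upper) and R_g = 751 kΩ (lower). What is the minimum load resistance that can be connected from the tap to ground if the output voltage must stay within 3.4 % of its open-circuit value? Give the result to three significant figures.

R_L(min) ≈ 4.26 kΩ

Output resistance R_th = R_s‖R_g = (150 × 751000)/751200 = 150.0 Ω.
The fractional drop is R_th/(R_th + R_L); requiring this ≤ 0.0340 gives R_L ≥ R_th(1/0.0340 − 1) = 150.0 × 28.41 = 4.26 kΩ.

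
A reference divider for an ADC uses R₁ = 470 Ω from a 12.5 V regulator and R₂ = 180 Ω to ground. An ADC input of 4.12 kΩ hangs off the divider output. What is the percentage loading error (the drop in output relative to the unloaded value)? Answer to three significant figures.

3.06 %

The divider's output (Thévenin) resistance is R₁‖R₂ = 130.2 Ω.
Fractional drop under load = R_th/(R_th + R_L) = 130.2 / (130.2 + 4120) = 0.03062.
So the output falls by 3.06 %.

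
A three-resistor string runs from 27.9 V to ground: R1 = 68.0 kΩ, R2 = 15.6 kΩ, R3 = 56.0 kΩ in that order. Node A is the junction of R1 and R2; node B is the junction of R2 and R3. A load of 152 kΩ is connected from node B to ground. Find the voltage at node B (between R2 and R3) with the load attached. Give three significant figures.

V ≈ 9.17 V

At node B, R3 is in parallel with the load: R3‖R_L = 40.92 kΩ.
Below node A the resistance is R2 + (R3‖R_L) = 56.52 kΩ, so V_A = 27.9 × 56.52/124.5 = 12.66 V.
Then V_B = V_A × (R3‖R_L)/(R2 + R3‖R_L) = 12.66 × 40.92/56.52 = 9.17 V.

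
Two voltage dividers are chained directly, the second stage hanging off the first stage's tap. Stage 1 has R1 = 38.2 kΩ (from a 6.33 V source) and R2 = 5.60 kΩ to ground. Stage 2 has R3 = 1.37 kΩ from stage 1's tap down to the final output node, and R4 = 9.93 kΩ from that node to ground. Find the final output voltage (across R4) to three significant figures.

Stage 2 presents R3+R4 = 11.30 kΩ as a load on stage 1's tap.
Stage 1's lower leg becomes R2‖(R3+R4) = 3.744 kΩ, so V_mid = 6.33 × 3.744/41.94 = 0.5651 V.
Stage 2 is itself unloaded: V_out = V_mid × R4/(R3+R4) = 0.5651 × 9.93/11.30 = 0.497 V.

V_out ≈ 0.497 V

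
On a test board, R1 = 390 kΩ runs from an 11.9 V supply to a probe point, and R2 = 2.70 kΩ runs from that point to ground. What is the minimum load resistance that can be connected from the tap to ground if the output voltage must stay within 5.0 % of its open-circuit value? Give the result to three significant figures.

R_L(min) ≈ 50.9 kΩ

Output resistance R_th = R1‖R2 = (390 × 2.70)/392.7 = 2.681 kΩ.
The fractional drop is R_th/(R_th + R_L); requiring this ≤ 0.0500 gives R_L ≥ R_th(1/0.0500 − 1) = 2.681 × 19.00 = 50.9 kΩ.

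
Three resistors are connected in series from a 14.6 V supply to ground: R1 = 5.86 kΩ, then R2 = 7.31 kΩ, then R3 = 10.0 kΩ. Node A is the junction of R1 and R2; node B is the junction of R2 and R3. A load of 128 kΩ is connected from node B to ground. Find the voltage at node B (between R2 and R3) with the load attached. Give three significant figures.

V ≈ 6.03 V

At node B, R3 is in parallel with the load: R3‖R_L = 9.275 kΩ.
Below node A the resistance is R2 + (R3‖R_L) = 16.59 kΩ, so V_A = 14.6 × 16.59/22.45 = 10.79 V.
Then V_B = V_A × (R3‖R_L)/(R2 + R3‖R_L) = 10.79 × 9.275/16.59 = 6.03 V.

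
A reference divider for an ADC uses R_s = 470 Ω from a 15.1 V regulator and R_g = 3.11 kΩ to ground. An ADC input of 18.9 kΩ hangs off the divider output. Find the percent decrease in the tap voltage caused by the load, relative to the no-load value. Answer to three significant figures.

The divider's output (Thévenin) resistance is R_s‖R_g = 408.3 Ω.
Fractional drop under load = R_th/(R_th + R_L) = 408.3 / (408.3 + 18900) = 0.02115.
So the output falls by 2.11 %.

2.11 %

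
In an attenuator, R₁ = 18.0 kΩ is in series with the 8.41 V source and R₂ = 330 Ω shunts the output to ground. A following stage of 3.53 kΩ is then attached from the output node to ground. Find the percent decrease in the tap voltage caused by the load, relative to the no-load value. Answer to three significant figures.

8.41 %

The divider's output (Thévenin) resistance is R₁‖R₂ = 324.1 Ω.
Fractional drop under load = R_th/(R_th + R_L) = 324.1 / (324.1 + 3530) = 0.08408.
So the output falls by 8.41 %.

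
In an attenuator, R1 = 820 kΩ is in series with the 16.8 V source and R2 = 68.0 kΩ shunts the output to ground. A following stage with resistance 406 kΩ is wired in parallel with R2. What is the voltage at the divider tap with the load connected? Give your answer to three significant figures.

V_out ≈ 1.11 V

The load sits in parallel with R2: R2‖R_L = (68.0 × 406) / (68.0 + 406) = 58.24 kΩ.
V_out = 16.8 × 58.24 / (820 + 58.24) = 16.8 × 58.24/878.2 = 1.11 V.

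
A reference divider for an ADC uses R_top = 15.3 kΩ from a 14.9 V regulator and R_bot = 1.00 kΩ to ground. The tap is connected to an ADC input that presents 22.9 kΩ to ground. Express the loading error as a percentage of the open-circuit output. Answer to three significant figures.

The divider's output (Thévenin) resistance is R_top‖R_bot = 0.9387 kΩ.
Fractional drop under load = R_th/(R_th + R_L) = 0.9387 / (0.9387 + 22.9) = 0.03938.
So the output falls by 3.94 %.

3.94 %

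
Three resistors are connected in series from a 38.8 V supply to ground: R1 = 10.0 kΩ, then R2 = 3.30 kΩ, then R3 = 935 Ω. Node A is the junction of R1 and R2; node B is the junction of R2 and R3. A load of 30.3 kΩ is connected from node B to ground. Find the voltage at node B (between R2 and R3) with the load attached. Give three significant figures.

At node B, R3 is in parallel with the load: R3‖R_L = 907.0 Ω.
Below node A the resistance is R2 + (R3‖R_L) = 4207 Ω, so V_A = 38.8 × 4207/14210 = 11.49 V.
Then V_B = V_A × (R3‖R_L)/(R2 + R3‖R_L) = 11.49 × 907.0/4207 = 2.48 V.

V ≈ 2.48 V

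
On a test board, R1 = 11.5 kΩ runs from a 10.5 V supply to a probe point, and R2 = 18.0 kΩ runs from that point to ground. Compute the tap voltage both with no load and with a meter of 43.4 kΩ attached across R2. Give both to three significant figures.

Unloaded: 6.41 V; loaded: 5.52 V

Open-circuit: V = 10.5 × 18.0/(11.5 + 18.0) = 6.41 V.
With the load, R2 becomes R2‖R_L = 12.72 kΩ, so V = 10.5 × 12.72/24.22 = 5.52 V.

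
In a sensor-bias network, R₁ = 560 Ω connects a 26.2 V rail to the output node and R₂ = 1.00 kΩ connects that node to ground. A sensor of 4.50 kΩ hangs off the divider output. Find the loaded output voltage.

V_out ≈ 15.6 V

The load sits in parallel with R₂: R₂‖R_L = (1000 × 4500) / (1000 + 4500) = 818.2 Ω.
V_out = 26.2 × 818.2 / (560 + 818.2) = 26.2 × 818.2/1378 = 15.6 V.
(Unloaded it would have been 16.8 V.)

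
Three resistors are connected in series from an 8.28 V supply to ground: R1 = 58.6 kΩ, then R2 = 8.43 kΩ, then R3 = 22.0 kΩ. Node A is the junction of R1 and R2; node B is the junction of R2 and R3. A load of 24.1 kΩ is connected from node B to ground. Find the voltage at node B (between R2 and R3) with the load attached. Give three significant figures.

At node B, R3 is in parallel with the load: R3‖R_L = 11.50 kΩ.
Below node A the resistance is R2 + (R3‖R_L) = 19.93 kΩ, so V_A = 8.28 × 19.93/78.53 = 2.101 V.
Then V_B = V_A × (R3‖R_L)/(R2 + R3‖R_L) = 2.101 × 11.50/19.93 = 1.21 V.

V ≈ 1.21 V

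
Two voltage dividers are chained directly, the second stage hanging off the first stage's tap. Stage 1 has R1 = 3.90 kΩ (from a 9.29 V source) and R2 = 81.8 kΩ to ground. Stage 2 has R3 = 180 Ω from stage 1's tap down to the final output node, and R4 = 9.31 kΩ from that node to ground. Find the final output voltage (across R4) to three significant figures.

Stage 2 presents R3+R4 = 9490 Ω as a load on stage 1's tap.
Stage 1's lower leg becomes R2‖(R3+R4) = 8503 Ω, so V_mid = 9.29 × 8503/12400 = 6.369 V.
Stage 2 is itself unloaded: V_out = V_mid × R4/(R3+R4) = 6.369 × 9310/9490 = 6.25 V.

V_out ≈ 6.25 V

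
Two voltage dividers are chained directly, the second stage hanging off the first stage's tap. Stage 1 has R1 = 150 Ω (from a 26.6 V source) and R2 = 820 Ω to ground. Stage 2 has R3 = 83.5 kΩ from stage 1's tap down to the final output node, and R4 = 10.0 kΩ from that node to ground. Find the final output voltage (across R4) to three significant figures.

V_out ≈ 2.40 V

Stage 2 presents R3+R4 = 93500 Ω as a load on stage 1's tap.
Stage 1's lower leg becomes R2‖(R3+R4) = 812.9 Ω, so V_mid = 26.6 × 812.9/962.9 = 22.46 V.
Stage 2 is itself unloaded: V_out = V_mid × R4/(R3+R4) = 22.46 × 10000/93500 = 2.40 V.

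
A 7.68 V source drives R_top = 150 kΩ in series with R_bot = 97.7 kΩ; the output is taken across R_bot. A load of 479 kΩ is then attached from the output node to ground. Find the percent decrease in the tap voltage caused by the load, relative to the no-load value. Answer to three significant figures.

The divider's output (Thévenin) resistance is R_top‖R_bot = 59.16 kΩ.
Fractional drop under load = R_th/(R_th + R_L) = 59.16 / (59.16 + 479) = 0.1099.
So the output falls by 11.0 %.

11.0 %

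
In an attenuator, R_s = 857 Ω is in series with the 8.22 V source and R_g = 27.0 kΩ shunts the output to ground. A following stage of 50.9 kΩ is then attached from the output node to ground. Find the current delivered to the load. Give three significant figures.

I_L ≈ 0.154 mA

R_g‖R_L = 17640 Ω; V_out = 8.22 × 17640/18500 = 7.839 V.
I_L = V_out / R_L = 7.839 / 50.9 kΩ = 0.154 mA.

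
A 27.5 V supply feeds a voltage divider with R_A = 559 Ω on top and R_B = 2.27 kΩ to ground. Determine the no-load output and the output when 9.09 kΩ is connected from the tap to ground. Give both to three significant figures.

Unloaded: 22.1 V; loaded: 21.0 V

Open-circuit: V = 27.5 × 2270/(559 + 2270) = 22.1 V.
With the load, R_B becomes R_B‖R_L = 1816 Ω, so V = 27.5 × 1816/2375 = 21.0 V.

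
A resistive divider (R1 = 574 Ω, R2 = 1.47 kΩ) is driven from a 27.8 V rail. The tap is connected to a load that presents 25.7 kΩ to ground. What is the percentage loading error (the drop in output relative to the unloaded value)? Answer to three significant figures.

The divider's output (Thévenin) resistance is R1‖R2 = 412.8 Ω.
Fractional drop under load = R_th/(R_th + R_L) = 412.8 / (412.8 + 25700) = 0.01581.
So the output falls by 1.58 %.

1.58 %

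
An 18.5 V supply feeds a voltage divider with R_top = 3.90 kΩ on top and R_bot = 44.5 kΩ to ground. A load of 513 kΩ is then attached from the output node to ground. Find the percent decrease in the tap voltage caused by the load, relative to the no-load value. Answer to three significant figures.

0.694 %

The divider's output (Thévenin) resistance is R_top‖R_bot = 3.586 kΩ.
Fractional drop under load = R_th/(R_th + R_L) = 3.586 / (3.586 + 513) = 0.006941.
So the output falls by 0.694 %.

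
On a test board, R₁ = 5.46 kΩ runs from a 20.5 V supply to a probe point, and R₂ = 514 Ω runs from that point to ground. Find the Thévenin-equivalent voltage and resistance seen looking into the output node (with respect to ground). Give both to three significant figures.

V_th is the open-circuit tap voltage: 20.5 × 514/(5460 + 514) = 1.76 V.
With the supply zeroed, R₁ and R₂ appear in parallel from the tap: R_th = R₁‖R₂ = (5460 × 514)/5974 = 470 Ω.

V_th = 1.76 V, R_th = 470 Ω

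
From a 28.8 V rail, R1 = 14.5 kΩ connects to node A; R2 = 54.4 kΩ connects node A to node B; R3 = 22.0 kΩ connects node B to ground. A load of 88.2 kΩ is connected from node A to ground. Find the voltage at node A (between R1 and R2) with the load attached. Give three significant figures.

Below node A the series string R2+R3 = 76.40 kΩ sits in parallel with the 88.2 kΩ load: 40.94 kΩ.
V_A = 28.8 × 40.94/(14.5 + 40.94) = 21.3 V.

V ≈ 21.3 V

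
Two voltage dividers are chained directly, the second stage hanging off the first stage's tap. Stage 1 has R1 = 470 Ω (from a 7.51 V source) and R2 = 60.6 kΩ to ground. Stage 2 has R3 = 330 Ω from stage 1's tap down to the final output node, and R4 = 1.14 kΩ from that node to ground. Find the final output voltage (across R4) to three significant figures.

Stage 2 presents R3+R4 = 1470 Ω as a load on stage 1's tap.
Stage 1's lower leg becomes R2‖(R3+R4) = 1435 Ω, so V_mid = 7.51 × 1435/1905 = 5.657 V.
Stage 2 is itself unloaded: V_out = V_mid × R4/(R3+R4) = 5.657 × 1140/1470 = 4.39 V.

V_out ≈ 4.39 V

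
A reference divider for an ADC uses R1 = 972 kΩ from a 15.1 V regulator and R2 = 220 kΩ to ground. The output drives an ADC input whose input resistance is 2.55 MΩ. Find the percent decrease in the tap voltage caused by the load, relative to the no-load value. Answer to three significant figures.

6.57 %

The divider's output (Thévenin) resistance is R1‖R2 = 179.4 kΩ.
Fractional drop under load = R_th/(R_th + R_L) = 179.4 / (179.4 + 2550) = 0.06573.
So the output falls by 6.57 %.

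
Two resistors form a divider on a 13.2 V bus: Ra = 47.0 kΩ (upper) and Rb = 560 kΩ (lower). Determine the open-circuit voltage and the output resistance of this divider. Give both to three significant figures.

V_th is the open-circuit tap voltage: 13.2 × 560/(47.0 + 560) = 12.2 V.
With the supply zeroed, Ra and Rb appear in parallel from the tap: R_th = Ra‖Rb = (47.0 × 560)/607.0 = 43.4 kΩ.

V_th = 12.2 V, R_th = 43.4 kΩ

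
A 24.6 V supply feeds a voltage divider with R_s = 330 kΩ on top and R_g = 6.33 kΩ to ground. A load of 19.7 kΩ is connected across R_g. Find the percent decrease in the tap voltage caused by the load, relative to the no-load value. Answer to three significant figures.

24.0 %

Unloaded V = 24.6 × 6.33/336.3 = 0.4630 V.
Loaded: R_g‖R_L = 4.791 kΩ, giving V = 24.6 × 4.791/334.8 = 0.3520 V.
Drop = (0.4630 − 0.3520) / 0.4630 = 24.0 %.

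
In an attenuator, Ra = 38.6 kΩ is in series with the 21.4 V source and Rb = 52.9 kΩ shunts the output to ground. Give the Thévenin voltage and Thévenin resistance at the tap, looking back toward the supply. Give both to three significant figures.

V_th is the open-circuit tap voltage: 21.4 × 52.9/(38.6 + 52.9) = 12.4 V.
With the supply zeroed, Ra and Rb appear in parallel from the tap: R_th = Ra‖Rb = (38.6 × 52.9)/91.50 = 22.3 kΩ.

V_th = 12.4 V, R_th = 22.3 kΩ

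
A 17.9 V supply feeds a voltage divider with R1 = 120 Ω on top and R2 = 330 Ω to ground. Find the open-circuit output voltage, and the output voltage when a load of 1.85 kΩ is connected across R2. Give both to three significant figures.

Unloaded: 13.1 V; loaded: 12.5 V

Open-circuit: V = 17.9 × 330/(120 + 330) = 13.1 V.
With the load, R2 becomes R2‖R_L = 280.0 Ω, so V = 17.9 × 280.0/400.0 = 12.5 V.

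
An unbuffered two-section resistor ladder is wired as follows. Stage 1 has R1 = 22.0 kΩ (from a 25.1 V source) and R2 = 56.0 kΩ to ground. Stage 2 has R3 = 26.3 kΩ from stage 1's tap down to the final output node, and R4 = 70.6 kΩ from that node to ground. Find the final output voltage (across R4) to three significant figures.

V_out ≈ 11.3 V

Stage 2 presents R3+R4 = 96.90 kΩ as a load on stage 1's tap.
Stage 1's lower leg becomes R2‖(R3+R4) = 35.49 kΩ, so V_mid = 25.1 × 35.49/57.49 = 15.49 V.
Stage 2 is itself unloaded: V_out = V_mid × R4/(R3+R4) = 15.49 × 70.6/96.90 = 11.3 V.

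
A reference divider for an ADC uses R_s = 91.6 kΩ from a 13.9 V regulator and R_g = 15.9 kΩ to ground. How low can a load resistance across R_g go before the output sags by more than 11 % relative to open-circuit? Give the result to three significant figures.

R_L(min) ≈ 110 kΩ

Output resistance R_th = R_s‖R_g = (91.6 × 15.9)/107.5 = 13.55 kΩ.
The fractional drop is R_th/(R_th + R_L); requiring this ≤ 0.110 gives R_L ≥ R_th(1/0.110 − 1) = 13.55 × 8.091 = 110 kΩ.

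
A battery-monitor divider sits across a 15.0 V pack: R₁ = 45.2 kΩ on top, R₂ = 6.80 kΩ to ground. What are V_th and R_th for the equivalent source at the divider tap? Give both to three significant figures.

V_th is the open-circuit tap voltage: 15.0 × 6.80/(45.2 + 6.80) = 1.96 V.
With the supply zeroed, R₁ and R₂ appear in parallel from the tap: R_th = R₁‖R₂ = (45.2 × 6.80)/52.00 = 5.91 kΩ.

V_th = 1.96 V, R_th = 5.91 kΩ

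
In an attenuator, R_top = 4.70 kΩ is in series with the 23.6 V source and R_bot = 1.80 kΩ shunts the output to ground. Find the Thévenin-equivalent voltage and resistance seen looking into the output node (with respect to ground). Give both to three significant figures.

V_th = 6.54 V, R_th = 1.30 kΩ

V_th is the open-circuit tap voltage: 23.6 × 1.80/(4.70 + 1.80) = 6.54 V.
With the supply zeroed, R_top and R_bot appear in parallel from the tap: R_th = R_top‖R_bot = (4.70 × 1.80)/6.500 = 1.30 kΩ.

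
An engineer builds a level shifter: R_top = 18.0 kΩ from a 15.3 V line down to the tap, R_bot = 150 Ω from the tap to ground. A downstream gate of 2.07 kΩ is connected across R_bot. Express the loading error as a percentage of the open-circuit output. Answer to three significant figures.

6.70 %

The divider's output (Thévenin) resistance is R_top‖R_bot = 148.8 Ω.
Fractional drop under load = R_th/(R_th + R_L) = 148.8 / (148.8 + 2070) = 0.06705.
So the output falls by 6.70 %.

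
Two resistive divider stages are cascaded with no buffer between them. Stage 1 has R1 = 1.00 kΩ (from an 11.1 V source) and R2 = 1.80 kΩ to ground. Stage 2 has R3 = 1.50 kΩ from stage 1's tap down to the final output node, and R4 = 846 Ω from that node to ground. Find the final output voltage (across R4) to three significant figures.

V_out ≈ 2.02 V

Stage 2 presents R3+R4 = 2346 Ω as a load on stage 1's tap.
Stage 1's lower leg becomes R2‖(R3+R4) = 1019 Ω, so V_mid = 11.1 × 1019/2019 = 5.601 V.
Stage 2 is itself unloaded: V_out = V_mid × R4/(R3+R4) = 5.601 × 846/2346 = 2.02 V.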